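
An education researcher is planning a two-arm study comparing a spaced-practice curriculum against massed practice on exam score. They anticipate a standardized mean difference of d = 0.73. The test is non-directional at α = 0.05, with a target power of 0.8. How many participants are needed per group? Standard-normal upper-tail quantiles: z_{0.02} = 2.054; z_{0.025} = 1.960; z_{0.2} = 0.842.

For two independent groups with equal n: n = 2·((z_{α/2} + z_β) / d)².
z_{α/2} + z_β = 1.960 + 0.842 = 2.802.
n = 2 × (2.802 / 0.73)² = 2 × 3.838² = 2 × 14.73 = 29.5.
Round up to the next whole participant.

n = 30 per group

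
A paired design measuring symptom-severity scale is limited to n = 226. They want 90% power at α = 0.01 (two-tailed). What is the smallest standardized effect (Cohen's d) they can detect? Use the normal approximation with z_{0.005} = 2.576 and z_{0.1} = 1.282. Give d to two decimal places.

For a single sample (or paired design) of n = 226: d_min = (z_{α/2} + z_β)/√n.
z-sum = 2.576 + 1.282 = 3.858.
d_min = 3.858 / √226 = 3.858 / 15.033 = 0.257.

d_min ≈ 0.26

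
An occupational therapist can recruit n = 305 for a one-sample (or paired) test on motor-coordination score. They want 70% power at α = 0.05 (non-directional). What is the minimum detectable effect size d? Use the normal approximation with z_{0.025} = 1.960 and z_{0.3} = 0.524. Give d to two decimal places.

d_min ≈ 0.14

For a single sample (or paired design) of n = 305: d_min = (z_{α/2} + z_β)/√n.
z-sum = 1.960 + 0.524 = 2.484.
d_min = 2.484 / √305 = 2.484 / 17.464 = 0.142.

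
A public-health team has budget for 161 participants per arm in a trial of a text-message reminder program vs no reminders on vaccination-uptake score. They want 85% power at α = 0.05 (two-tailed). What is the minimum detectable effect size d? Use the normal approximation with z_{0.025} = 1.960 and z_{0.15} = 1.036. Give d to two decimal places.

d_min ≈ 0.33

For two independent groups of n = 161 each: d_min = (z_{α/2} + z_β)·√(2/n).
z-sum = 1.960 + 1.036 = 2.996.
d_min = 2.996 × √(2/161) = 2.996 × 0.1115 = 0.334.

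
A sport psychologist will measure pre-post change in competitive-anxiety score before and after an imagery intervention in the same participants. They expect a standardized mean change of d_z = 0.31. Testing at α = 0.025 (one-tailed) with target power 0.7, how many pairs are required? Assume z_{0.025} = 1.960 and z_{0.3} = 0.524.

For a paired (one-sample on differences) test: n = ((z_{α} + z_β) / d)².
z_{α} + z_β = 1.960 + 0.524 = 2.484.
n = (2.484 / 0.31)² = 8.013² = 64.21.
Round up.

n = 65 pairs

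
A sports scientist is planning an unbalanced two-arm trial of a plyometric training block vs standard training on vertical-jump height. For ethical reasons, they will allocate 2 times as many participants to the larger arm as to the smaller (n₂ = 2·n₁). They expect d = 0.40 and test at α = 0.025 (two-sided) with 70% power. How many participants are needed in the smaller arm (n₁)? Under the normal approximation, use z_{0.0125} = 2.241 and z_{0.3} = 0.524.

With allocation ratio k = n₂/n₁ = 2, Var(x̄₁−x̄₂) = σ²(1/n₁ + 1/(k·n₁)) = σ²·(k+1)/(k·n₁).
So n₁ = (1 + 1/k)·((z_{α/2} + z_β)/d)² = 1.500 × (2.765/0.40)².
n₁ = 1.500 × 47.78 = 71.7.
Round up: n₁ = 72, giving n₂ = 2 × 72 = 144.

n₁ = 72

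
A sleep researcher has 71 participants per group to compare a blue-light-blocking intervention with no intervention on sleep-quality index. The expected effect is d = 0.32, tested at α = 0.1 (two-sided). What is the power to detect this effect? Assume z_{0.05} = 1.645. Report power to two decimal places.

For two equal groups, power = Φ(d·√(n/2) − z_{α/2}).
d·√(n/2) = 0.32 × √(71/2) = 0.32 × 5.958 = 1.907.
z_β = 1.907 − 1.645 = 0.262.
Power = Φ(0.262) = 0.603.

power ≈ 0.60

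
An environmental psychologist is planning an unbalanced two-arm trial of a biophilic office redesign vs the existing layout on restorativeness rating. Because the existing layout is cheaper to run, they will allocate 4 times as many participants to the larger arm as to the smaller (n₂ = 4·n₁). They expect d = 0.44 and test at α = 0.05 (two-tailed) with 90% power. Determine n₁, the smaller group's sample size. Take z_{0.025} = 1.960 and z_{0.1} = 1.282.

With allocation ratio k = n₂/n₁ = 4, Var(x̄₁−x̄₂) = σ²(1/n₁ + 1/(k·n₁)) = σ²·(k+1)/(k·n₁).
So n₁ = (1 + 1/k)·((z_{α/2} + z_β)/d)² = 1.250 × (3.242/0.44)².
n₁ = 1.250 × 54.29 = 67.9.
Round up: n₁ = 68, giving n₂ = 4 × 68 = 272.

n₁ = 68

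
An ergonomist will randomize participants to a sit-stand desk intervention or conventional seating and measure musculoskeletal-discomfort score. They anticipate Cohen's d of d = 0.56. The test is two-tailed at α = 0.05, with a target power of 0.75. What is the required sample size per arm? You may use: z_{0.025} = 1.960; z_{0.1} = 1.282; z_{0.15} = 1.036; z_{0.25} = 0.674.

For two independent groups with equal n: n = 2·((z_{α/2} + z_β) / d)².
z_{α/2} + z_β = 1.960 + 0.674 = 2.634.
n = 2 × (2.634 / 0.56)² = 2 × 4.704² = 2 × 22.12 = 44.2.
Round up to the next whole participant.

n = 45 per group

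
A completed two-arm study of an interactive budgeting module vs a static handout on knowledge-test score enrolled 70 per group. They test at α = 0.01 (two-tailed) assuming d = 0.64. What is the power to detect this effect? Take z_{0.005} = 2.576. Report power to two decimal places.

power ≈ 0.89

For two equal groups, power = Φ(d·√(n/2) − z_{α/2}).
d·√(n/2) = 0.64 × √(70/2) = 0.64 × 5.916 = 3.786.
z_β = 3.786 − 2.576 = 1.210.
Power = Φ(1.210) = 0.887.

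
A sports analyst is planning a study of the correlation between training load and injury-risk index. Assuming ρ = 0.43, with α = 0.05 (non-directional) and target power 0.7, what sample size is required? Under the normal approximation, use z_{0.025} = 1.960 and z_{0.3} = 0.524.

n = 33

Fisher's z: C = ½·ln((1+r)/(1−r)) = ½·ln(2.5088) = 0.4599.
n = ((z_{α/2} + z_β)/C)² + 3.
(1.960 + 0.524) / 0.4599 = 2.484 / 0.4599 = 5.401.
n = 5.401² + 3 = 29.17 + 3 = 32.2.
Round up.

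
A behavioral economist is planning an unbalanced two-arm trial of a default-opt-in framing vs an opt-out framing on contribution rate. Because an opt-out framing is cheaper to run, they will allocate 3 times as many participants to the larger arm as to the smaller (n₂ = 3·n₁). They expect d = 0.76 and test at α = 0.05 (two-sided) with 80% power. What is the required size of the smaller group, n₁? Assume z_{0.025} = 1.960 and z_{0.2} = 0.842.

With allocation ratio k = n₂/n₁ = 3, Var(x̄₁−x̄₂) = σ²(1/n₁ + 1/(k·n₁)) = σ²·(k+1)/(k·n₁).
So n₁ = (1 + 1/k)·((z_{α/2} + z_β)/d)² = 1.333 × (2.802/0.76)².
n₁ = 1.333 × 13.59 = 18.1.
Round up: n₁ = 19, giving n₂ = 3 × 19 = 57.

n₁ = 19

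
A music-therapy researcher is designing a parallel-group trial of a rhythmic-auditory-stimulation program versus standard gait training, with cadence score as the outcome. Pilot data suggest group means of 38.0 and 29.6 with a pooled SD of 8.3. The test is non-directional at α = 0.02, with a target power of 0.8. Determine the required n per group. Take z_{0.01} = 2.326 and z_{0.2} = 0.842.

Cohen's d = |M₁ − M₂| / SD_pooled = |38.0 − 29.6| / 8.3 = 8.4 / 8.3 = 1.012.
For two independent groups with equal n: n = 2·((z_{α/2} + z_β) / d)².
z_{α/2} + z_β = 2.326 + 0.842 = 3.168.
n = 2 × (3.168 / 1.012)² = 2 × 3.130² = 2 × 9.80 = 19.6.
Round up to the next whole participant.

n = 20 per group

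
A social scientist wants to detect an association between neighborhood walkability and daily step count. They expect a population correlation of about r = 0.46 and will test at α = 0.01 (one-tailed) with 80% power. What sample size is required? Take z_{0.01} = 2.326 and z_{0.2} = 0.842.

Fisher's z: C = ½·ln((1+r)/(1−r)) = ½·ln(2.7037) = 0.4973.
n = ((z_{α} + z_β)/C)² + 3.
(2.326 + 0.842) / 0.4973 = 3.168 / 0.4973 = 6.370.
n = 6.370² + 3 = 40.58 + 3 = 43.6.
Round up.

n = 44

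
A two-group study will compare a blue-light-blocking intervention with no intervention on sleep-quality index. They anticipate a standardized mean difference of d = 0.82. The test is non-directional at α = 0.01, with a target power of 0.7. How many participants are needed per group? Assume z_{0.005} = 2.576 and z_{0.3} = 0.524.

For two independent groups with equal n: n = 2·((z_{α/2} + z_β) / d)².
z_{α/2} + z_β = 2.576 + 0.524 = 3.100.
n = 2 × (3.100 / 0.82)² = 2 × 3.780² = 2 × 14.29 = 28.6.
Round up to the next whole participant.

n = 29 per group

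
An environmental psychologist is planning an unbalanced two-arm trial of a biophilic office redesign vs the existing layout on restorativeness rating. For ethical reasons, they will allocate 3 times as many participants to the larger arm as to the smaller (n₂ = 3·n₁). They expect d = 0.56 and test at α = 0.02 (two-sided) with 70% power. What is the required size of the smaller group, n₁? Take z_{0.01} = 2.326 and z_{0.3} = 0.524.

With allocation ratio k = n₂/n₁ = 3, Var(x̄₁−x̄₂) = σ²(1/n₁ + 1/(k·n₁)) = σ²·(k+1)/(k·n₁).
So n₁ = (1 + 1/k)·((z_{α/2} + z_β)/d)² = 1.333 × (2.850/0.56)².
n₁ = 1.333 × 25.90 = 34.5.
Round up: n₁ = 35, giving n₂ = 3 × 35 = 105.

n₁ = 35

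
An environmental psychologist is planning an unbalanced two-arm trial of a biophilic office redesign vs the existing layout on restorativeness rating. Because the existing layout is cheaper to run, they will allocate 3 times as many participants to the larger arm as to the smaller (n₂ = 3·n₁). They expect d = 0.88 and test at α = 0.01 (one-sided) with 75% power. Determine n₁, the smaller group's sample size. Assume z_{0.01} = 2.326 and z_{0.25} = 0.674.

n₁ = 16

With allocation ratio k = n₂/n₁ = 3, Var(x̄₁−x̄₂) = σ²(1/n₁ + 1/(k·n₁)) = σ²·(k+1)/(k·n₁).
So n₁ = (1 + 1/k)·((z_{α} + z_β)/d)² = 1.333 × (3.000/0.88)².
n₁ = 1.333 × 11.62 = 15.5.
Round up: n₁ = 16, giving n₂ = 3 × 16 = 48.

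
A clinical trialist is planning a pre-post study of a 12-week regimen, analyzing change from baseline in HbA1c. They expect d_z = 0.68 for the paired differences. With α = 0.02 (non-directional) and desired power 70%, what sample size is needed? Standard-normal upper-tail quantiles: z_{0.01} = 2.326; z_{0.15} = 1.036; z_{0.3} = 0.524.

n = 18 pairs

For a paired (one-sample on differences) test: n = ((z_{α/2} + z_β) / d)².
z_{α/2} + z_β = 2.326 + 0.524 = 2.850.
n = (2.850 / 0.68)² = 4.191² = 17.57.
Round up.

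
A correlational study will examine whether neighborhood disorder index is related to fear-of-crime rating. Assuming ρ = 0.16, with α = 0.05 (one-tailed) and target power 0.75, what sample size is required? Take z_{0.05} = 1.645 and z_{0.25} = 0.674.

Fisher's z: C = ½·ln((1+r)/(1−r)) = ½·ln(1.3810) = 0.1614.
n = ((z_{α} + z_β)/C)² + 3.
(1.645 + 0.674) / 0.1614 = 2.319 / 0.1614 = 14.368.
n = 14.368² + 3 = 206.44 + 3 = 209.4.
Round up.

n = 210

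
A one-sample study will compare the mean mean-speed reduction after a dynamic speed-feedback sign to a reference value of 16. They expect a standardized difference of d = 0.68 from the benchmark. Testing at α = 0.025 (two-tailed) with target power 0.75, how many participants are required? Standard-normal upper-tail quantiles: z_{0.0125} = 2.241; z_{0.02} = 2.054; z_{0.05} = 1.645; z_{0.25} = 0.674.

n = 19

For a one-sample test: n = ((z_{α/2} + z_β) / d)².
z_{α/2} + z_β = 2.241 + 0.674 = 2.915.
n = (2.915 / 0.68)² = 4.287² = 18.38.
Round up.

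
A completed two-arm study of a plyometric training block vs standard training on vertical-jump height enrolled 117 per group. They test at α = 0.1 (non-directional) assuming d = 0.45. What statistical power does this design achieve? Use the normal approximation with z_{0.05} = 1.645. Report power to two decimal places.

power ≈ 0.96

For two equal groups, power = Φ(d·√(n/2) − z_{α/2}).
d·√(n/2) = 0.45 × √(117/2) = 0.45 × 7.649 = 3.442.
z_β = 3.442 − 1.645 = 1.797.
Power = Φ(1.797) = 0.964.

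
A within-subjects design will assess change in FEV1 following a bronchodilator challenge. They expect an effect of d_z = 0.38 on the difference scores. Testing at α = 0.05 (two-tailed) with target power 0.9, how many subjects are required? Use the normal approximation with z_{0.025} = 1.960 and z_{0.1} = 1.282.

For a paired (one-sample on differences) test: n = ((z_{α/2} + z_β) / d)².
z_{α/2} + z_β = 1.960 + 1.282 = 3.242.
n = (3.242 / 0.38)² = 8.532² = 72.79.
Round up.

n = 73 pairs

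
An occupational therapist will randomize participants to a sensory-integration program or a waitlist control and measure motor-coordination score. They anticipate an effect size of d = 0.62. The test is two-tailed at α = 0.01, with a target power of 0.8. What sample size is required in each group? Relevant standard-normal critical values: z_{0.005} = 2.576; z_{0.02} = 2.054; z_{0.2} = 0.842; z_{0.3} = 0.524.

n = 61 per group

For two independent groups with equal n: n = 2·((z_{α/2} + z_β) / d)².
z_{α/2} + z_β = 2.576 + 0.842 = 3.418.
n = 2 × (3.418 / 0.62)² = 2 × 5.513² = 2 × 30.39 = 60.8.
Round up to the next whole participant.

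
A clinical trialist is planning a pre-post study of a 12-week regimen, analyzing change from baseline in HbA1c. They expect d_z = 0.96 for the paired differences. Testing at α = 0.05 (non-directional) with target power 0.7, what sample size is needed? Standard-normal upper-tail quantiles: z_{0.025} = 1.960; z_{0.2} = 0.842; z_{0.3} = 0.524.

n = 7 pairs

For a paired (one-sample on differences) test: n = ((z_{α/2} + z_β) / d)².
z_{α/2} + z_β = 1.960 + 0.524 = 2.484.
n = (2.484 / 0.96)² = 2.587² = 6.70.
Round up.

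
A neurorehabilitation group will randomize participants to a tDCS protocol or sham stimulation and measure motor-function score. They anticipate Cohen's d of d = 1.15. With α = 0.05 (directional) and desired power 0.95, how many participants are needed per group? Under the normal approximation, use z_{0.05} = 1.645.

n = 17 per group

For two independent groups with equal n: n = 2·((z_{α} + z_β) / d)².
z_{α} + z_β = 1.645 + 1.645 = 3.290.
n = 2 × (3.290 / 1.15)² = 2 × 2.861² = 2 × 8.18 = 16.4.
Round up to the next whole participant.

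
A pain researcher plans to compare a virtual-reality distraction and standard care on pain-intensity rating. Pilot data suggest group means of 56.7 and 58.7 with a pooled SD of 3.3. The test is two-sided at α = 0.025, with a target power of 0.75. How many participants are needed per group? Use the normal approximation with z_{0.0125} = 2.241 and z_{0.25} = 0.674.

n = 47 per group

Cohen's d = |M₁ − M₂| / SD_pooled = |56.7 − 58.7| / 3.3 = 2.0 / 3.3 = 0.606.
For two independent groups with equal n: n = 2·((z_{α/2} + z_β) / d)².
z_{α/2} + z_β = 2.241 + 0.674 = 2.915.
n = 2 × (2.915 / 0.606)² = 2 × 4.810² = 2 × 23.14 = 46.3.
Round up to the next whole participant.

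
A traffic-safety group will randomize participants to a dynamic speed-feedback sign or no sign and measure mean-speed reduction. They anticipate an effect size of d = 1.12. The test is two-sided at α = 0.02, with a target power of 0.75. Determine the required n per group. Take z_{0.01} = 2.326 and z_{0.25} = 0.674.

n = 15 per group

For two independent groups with equal n: n = 2·((z_{α/2} + z_β) / d)².
z_{α/2} + z_β = 2.326 + 0.674 = 3.000.
n = 2 × (3.000 / 1.12)² = 2 × 2.679² = 2 × 7.17 = 14.3.
Round up to the next whole participant.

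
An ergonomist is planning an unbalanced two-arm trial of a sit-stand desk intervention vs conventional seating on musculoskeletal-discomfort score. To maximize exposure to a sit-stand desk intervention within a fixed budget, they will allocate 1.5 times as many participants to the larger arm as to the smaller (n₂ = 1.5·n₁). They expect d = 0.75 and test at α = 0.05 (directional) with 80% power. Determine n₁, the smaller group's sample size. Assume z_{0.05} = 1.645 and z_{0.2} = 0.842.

With allocation ratio k = n₂/n₁ = 1.5, Var(x̄₁−x̄₂) = σ²(1/n₁ + 1/(k·n₁)) = σ²·(k+1)/(k·n₁).
So n₁ = (1 + 1/k)·((z_{α} + z_β)/d)² = 1.667 × (2.487/0.75)².
n₁ = 1.667 × 11.00 = 18.3.
Round up: n₁ = 19, giving n₂ = ⌈1.5 × 19⌉ = ⌈28.5⌉ = 29.

n₁ = 19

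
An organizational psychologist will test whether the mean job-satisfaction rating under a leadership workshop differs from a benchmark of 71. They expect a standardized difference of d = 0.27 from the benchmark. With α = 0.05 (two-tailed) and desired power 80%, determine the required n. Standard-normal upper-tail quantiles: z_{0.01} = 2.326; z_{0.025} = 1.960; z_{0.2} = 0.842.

For a one-sample test: n = ((z_{α/2} + z_β) / d)².
z_{α/2} + z_β = 1.960 + 0.842 = 2.802.
n = (2.802 / 0.27)² = 10.378² = 107.70.
Round up.

n = 108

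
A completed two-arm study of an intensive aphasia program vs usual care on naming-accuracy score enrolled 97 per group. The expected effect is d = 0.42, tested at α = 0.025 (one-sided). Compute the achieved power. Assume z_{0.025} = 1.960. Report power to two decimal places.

For two equal groups, power = Φ(d·√(n/2) − z_{α}).
d·√(n/2) = 0.42 × √(97/2) = 0.42 × 6.964 = 2.925.
z_β = 2.925 − 1.960 = 0.965.
Power = Φ(0.965) = 0.833.

power ≈ 0.83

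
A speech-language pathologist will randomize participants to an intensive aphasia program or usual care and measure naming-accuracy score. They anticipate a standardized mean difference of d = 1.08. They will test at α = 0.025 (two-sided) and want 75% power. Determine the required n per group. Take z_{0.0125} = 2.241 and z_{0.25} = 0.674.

n = 15 per group

For two independent groups with equal n: n = 2·((z_{α/2} + z_β) / d)².
z_{α/2} + z_β = 2.241 + 0.674 = 2.915.
n = 2 × (2.915 / 1.08)² = 2 × 2.699² = 2 × 7.29 = 14.6.
Round up to the next whole participant.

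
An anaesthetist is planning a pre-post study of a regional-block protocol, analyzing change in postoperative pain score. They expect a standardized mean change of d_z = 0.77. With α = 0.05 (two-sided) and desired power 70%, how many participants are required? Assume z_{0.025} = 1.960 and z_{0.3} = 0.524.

For a paired (one-sample on differences) test: n = ((z_{α/2} + z_β) / d)².
z_{α/2} + z_β = 1.960 + 0.524 = 2.484.
n = (2.484 / 0.77)² = 3.226² = 10.41.
Round up.

n = 11 pairs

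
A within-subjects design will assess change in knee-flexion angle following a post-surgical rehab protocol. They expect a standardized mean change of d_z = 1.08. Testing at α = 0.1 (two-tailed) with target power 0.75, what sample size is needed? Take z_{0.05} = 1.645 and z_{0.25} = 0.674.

For a paired (one-sample on differences) test: n = ((z_{α/2} + z_β) / d)².
z_{α/2} + z_β = 1.645 + 0.674 = 2.319.
n = (2.319 / 1.08)² = 2.147² = 4.61.
Round up.

n = 5 pairs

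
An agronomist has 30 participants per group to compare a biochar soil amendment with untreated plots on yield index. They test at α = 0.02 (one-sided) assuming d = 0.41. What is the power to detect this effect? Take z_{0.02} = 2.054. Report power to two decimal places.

power ≈ 0.32

For two equal groups, power = Φ(d·√(n/2) − z_{α}).
d·√(n/2) = 0.41 × √(30/2) = 0.41 × 3.873 = 1.588.
z_β = 1.588 − 2.054 = -0.466.
Power = Φ(-0.466) = 0.321.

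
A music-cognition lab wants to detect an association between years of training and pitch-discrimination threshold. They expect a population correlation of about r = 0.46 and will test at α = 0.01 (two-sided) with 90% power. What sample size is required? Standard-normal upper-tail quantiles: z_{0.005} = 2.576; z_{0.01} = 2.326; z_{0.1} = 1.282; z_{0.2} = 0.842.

n = 64

Fisher's z: C = ½·ln((1+r)/(1−r)) = ½·ln(2.7037) = 0.4973.
n = ((z_{α/2} + z_β)/C)² + 3.
(2.576 + 1.282) / 0.4973 = 3.858 / 0.4973 = 7.758.
n = 7.758² + 3 = 60.18 + 3 = 63.2.
Round up.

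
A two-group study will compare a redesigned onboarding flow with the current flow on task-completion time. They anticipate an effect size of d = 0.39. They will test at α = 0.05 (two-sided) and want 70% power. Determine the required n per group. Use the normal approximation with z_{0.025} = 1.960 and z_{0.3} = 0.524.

For two independent groups with equal n: n = 2·((z_{α/2} + z_β) / d)².
z_{α/2} + z_β = 1.960 + 0.524 = 2.484.
n = 2 × (2.484 / 0.39)² = 2 × 6.369² = 2 × 40.57 = 81.1.
Round up to the next whole participant.

n = 82 per group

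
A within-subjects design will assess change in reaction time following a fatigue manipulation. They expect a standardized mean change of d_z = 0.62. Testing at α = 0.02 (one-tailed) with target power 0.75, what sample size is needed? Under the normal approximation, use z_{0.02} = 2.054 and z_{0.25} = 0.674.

n = 20 pairs

For a paired (one-sample on differences) test: n = ((z_{α} + z_β) / d)².
z_{α} + z_β = 2.054 + 0.674 = 2.728.
n = (2.728 / 0.62)² = 4.400² = 19.36.
Round up.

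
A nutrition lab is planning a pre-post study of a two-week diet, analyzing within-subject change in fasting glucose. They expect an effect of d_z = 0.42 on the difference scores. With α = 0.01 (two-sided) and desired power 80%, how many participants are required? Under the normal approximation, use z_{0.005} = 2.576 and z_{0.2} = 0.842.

For a paired (one-sample on differences) test: n = ((z_{α/2} + z_β) / d)².
z_{α/2} + z_β = 2.576 + 0.842 = 3.418.
n = (3.418 / 0.42)² = 8.138² = 66.23.
Round up.

n = 67 pairs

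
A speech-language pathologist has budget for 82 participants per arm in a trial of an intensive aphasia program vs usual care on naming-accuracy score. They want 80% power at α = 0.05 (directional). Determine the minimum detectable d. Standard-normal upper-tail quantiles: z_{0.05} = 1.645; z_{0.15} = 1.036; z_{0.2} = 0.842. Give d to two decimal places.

For two independent groups of n = 82 each: d_min = (z_{α} + z_β)·√(2/n).
z-sum = 1.645 + 0.842 = 2.487.
d_min = 2.487 × √(2/82) = 2.487 × 0.1562 = 0.388.

d_min ≈ 0.39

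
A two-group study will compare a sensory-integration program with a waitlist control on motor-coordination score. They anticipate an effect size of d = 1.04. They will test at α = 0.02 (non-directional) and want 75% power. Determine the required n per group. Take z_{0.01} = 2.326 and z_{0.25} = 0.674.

For two independent groups with equal n: n = 2·((z_{α/2} + z_β) / d)².
z_{α/2} + z_β = 2.326 + 0.674 = 3.000.
n = 2 × (3.000 / 1.04)² = 2 × 2.885² = 2 × 8.32 = 16.6.
Round up to the next whole participant.

n = 17 per group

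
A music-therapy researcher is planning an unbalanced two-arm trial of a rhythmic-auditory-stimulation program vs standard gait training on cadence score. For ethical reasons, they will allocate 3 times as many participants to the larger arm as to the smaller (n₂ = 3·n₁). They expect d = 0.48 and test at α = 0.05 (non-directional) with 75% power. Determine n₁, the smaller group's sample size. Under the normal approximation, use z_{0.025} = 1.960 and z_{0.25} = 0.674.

n₁ = 41

With allocation ratio k = n₂/n₁ = 3, Var(x̄₁−x̄₂) = σ²(1/n₁ + 1/(k·n₁)) = σ²·(k+1)/(k·n₁).
So n₁ = (1 + 1/k)·((z_{α/2} + z_β)/d)² = 1.333 × (2.634/0.48)².
n₁ = 1.333 × 30.11 = 40.2.
Round up: n₁ = 41, giving n₂ = 3 × 41 = 123.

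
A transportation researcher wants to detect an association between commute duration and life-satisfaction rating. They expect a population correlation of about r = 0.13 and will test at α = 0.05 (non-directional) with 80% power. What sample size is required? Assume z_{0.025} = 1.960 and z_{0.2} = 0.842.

Fisher's z: C = ½·ln((1+r)/(1−r)) = ½·ln(1.2989) = 0.1307.
n = ((z_{α/2} + z_β)/C)² + 3.
(1.960 + 0.842) / 0.1307 = 2.802 / 0.1307 = 21.438.
n = 21.438² + 3 = 459.61 + 3 = 462.6.
Round up.

n = 463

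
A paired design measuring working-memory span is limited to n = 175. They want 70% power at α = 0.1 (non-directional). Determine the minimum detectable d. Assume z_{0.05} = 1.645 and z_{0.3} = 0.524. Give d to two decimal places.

d_min ≈ 0.16

For a single sample (or paired design) of n = 175: d_min = (z_{α/2} + z_β)/√n.
z-sum = 1.645 + 0.524 = 2.169.
d_min = 2.169 / √175 = 2.169 / 13.229 = 0.164.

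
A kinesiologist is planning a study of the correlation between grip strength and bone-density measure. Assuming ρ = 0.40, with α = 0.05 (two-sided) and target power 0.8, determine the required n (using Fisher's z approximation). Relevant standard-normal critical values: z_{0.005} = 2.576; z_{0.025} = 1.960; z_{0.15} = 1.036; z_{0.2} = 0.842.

n = 47

Fisher's z: C = ½·ln((1+r)/(1−r)) = ½·ln(2.3333) = 0.4236.
n = ((z_{α/2} + z_β)/C)² + 3.
(1.960 + 0.842) / 0.4236 = 2.802 / 0.4236 = 6.615.
n = 6.615² + 3 = 43.75 + 3 = 46.8.
Round up.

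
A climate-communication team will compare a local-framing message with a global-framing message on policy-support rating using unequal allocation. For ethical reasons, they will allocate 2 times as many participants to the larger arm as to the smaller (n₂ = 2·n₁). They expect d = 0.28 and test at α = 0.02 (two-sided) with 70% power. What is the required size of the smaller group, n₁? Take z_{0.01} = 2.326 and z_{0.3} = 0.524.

With allocation ratio k = n₂/n₁ = 2, Var(x̄₁−x̄₂) = σ²(1/n₁ + 1/(k·n₁)) = σ²·(k+1)/(k·n₁).
So n₁ = (1 + 1/k)·((z_{α/2} + z_β)/d)² = 1.500 × (2.850/0.28)².
n₁ = 1.500 × 103.60 = 155.4.
Round up: n₁ = 156, giving n₂ = 2 × 156 = 312.

n₁ = 156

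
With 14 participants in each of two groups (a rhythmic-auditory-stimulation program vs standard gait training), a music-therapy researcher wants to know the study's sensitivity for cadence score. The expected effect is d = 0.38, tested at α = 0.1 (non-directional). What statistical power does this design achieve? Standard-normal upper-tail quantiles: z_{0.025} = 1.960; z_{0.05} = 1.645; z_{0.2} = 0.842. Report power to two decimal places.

For two equal groups, power = Φ(d·√(n/2) − z_{α/2}).
d·√(n/2) = 0.38 × √(14/2) = 0.38 × 2.646 = 1.005.
z_β = 1.005 − 1.645 = -0.640.
Power = Φ(-0.640) = 0.261.

power ≈ 0.26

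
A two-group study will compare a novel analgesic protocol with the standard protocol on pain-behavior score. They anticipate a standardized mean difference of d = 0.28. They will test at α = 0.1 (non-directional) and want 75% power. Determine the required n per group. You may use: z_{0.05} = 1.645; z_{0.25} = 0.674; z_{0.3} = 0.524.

n = 138 per group

For two independent groups with equal n: n = 2·((z_{α/2} + z_β) / d)².
z_{α/2} + z_β = 1.645 + 0.674 = 2.319.
n = 2 × (2.319 / 0.28)² = 2 × 8.282² = 2 × 68.59 = 137.2.
Round up to the next whole participant.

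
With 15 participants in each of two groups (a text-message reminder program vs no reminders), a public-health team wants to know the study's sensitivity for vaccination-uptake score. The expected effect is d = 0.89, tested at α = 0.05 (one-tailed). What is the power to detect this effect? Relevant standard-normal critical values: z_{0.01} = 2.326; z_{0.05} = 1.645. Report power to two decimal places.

power ≈ 0.79

For two equal groups, power = Φ(d·√(n/2) − z_{α}).
d·√(n/2) = 0.89 × √(15/2) = 0.89 × 2.739 = 2.437.
z_β = 2.437 − 1.645 = 0.792.
Power = Φ(0.792) = 0.786.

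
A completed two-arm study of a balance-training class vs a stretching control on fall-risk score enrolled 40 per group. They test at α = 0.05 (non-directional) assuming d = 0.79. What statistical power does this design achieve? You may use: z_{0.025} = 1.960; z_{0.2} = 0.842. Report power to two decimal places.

power ≈ 0.94

For two equal groups, power = Φ(d·√(n/2) − z_{α/2}).
d·√(n/2) = 0.79 × √(40/2) = 0.79 × 4.472 = 3.533.
z_β = 3.533 − 1.960 = 1.573.
Power = Φ(1.573) = 0.942.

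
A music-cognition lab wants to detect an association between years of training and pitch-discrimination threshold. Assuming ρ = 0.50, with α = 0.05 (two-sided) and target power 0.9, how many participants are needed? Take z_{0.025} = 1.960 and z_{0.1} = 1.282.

Fisher's z: C = ½·ln((1+r)/(1−r)) = ½·ln(3.0000) = 0.5493.
n = ((z_{α/2} + z_β)/C)² + 3.
(1.960 + 1.282) / 0.5493 = 3.242 / 0.5493 = 5.902.
n = 5.902² + 3 = 34.83 + 3 = 37.8.
Round up.

n = 38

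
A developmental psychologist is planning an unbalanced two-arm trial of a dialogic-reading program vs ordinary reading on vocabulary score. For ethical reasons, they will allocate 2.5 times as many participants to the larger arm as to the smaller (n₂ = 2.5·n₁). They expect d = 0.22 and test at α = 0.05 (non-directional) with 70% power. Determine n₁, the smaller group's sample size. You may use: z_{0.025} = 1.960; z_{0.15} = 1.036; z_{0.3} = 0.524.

With allocation ratio k = n₂/n₁ = 2.5, Var(x̄₁−x̄₂) = σ²(1/n₁ + 1/(k·n₁)) = σ²·(k+1)/(k·n₁).
So n₁ = (1 + 1/k)·((z_{α/2} + z_β)/d)² = 1.400 × (2.484/0.22)².
n₁ = 1.400 × 127.48 = 178.5.
Round up: n₁ = 179, giving n₂ = ⌈2.5 × 179⌉ = ⌈447.5⌉ = 448.

n₁ = 179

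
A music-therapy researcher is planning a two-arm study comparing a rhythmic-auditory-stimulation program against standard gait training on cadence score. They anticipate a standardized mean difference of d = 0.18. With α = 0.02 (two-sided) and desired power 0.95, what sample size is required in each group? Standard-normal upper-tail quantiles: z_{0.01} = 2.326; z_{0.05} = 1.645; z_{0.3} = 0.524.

n = 974 per group

For two independent groups with equal n: n = 2·((z_{α/2} + z_β) / d)².
z_{α/2} + z_β = 2.326 + 1.645 = 3.971.
n = 2 × (3.971 / 0.18)² = 2 × 22.061² = 2 × 486.69 = 973.4.
Round up to the next whole participant.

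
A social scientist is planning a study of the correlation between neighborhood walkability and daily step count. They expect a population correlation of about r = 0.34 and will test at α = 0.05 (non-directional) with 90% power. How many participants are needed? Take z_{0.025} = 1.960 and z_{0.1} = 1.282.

Fisher's z: C = ½·ln((1+r)/(1−r)) = ½·ln(2.0303) = 0.3541.
n = ((z_{α/2} + z_β)/C)² + 3.
(1.960 + 1.282) / 0.3541 = 3.242 / 0.3541 = 9.156.
n = 9.156² + 3 = 83.83 + 3 = 86.8.
Round up.

n = 87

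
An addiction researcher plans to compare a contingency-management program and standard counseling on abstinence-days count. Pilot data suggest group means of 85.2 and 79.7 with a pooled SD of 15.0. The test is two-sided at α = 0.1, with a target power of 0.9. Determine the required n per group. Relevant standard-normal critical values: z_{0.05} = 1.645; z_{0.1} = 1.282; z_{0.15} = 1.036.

n = 128 per group

Cohen's d = |M₁ − M₂| / SD_pooled = |85.2 − 79.7| / 15.0 = 5.5 / 15.0 = 0.367.
For two independent groups with equal n: n = 2·((z_{α/2} + z_β) / d)².
z_{α/2} + z_β = 1.645 + 1.282 = 2.927.
n = 2 × (2.927 / 0.367)² = 2 × 7.975² = 2 × 63.61 = 127.2.
Round up to the next whole participant.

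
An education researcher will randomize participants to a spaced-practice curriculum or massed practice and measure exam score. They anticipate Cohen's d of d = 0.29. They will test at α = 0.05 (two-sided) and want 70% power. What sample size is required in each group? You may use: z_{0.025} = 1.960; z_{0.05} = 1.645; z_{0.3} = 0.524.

n = 147 per group

For two independent groups with equal n: n = 2·((z_{α/2} + z_β) / d)².
z_{α/2} + z_β = 1.960 + 0.524 = 2.484.
n = 2 × (2.484 / 0.29)² = 2 × 8.566² = 2 × 73.37 = 146.7.
Round up to the next whole participant.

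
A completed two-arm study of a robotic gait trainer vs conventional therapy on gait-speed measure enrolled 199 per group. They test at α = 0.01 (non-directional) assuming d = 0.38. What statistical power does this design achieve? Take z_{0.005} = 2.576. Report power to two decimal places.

power ≈ 0.89

For two equal groups, power = Φ(d·√(n/2) − z_{α/2}).
d·√(n/2) = 0.38 × √(199/2) = 0.38 × 9.975 = 3.790.
z_β = 3.790 − 2.576 = 1.214.
Power = Φ(1.214) = 0.888.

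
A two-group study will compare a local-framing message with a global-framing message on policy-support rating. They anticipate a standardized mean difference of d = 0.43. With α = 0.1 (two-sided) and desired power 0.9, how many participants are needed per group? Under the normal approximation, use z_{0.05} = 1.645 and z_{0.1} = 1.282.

For two independent groups with equal n: n = 2·((z_{α/2} + z_β) / d)².
z_{α/2} + z_β = 1.645 + 1.282 = 2.927.
n = 2 × (2.927 / 0.43)² = 2 × 6.807² = 2 × 46.33 = 92.7.
Round up to the next whole participant.

n = 93 per group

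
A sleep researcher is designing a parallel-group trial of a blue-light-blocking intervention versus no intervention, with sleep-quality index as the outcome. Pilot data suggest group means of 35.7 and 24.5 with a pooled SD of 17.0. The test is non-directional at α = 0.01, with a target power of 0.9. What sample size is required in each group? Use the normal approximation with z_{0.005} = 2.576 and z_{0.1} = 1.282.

n = 69 per group

Cohen's d = |M₁ − M₂| / SD_pooled = |35.7 − 24.5| / 17.0 = 11.2 / 17.0 = 0.659.
For two independent groups with equal n: n = 2·((z_{α/2} + z_β) / d)².
z_{α/2} + z_β = 2.576 + 1.282 = 3.858.
n = 2 × (3.858 / 0.659)² = 2 × 5.854² = 2 × 34.27 = 68.5.
Round up to the next whole participant.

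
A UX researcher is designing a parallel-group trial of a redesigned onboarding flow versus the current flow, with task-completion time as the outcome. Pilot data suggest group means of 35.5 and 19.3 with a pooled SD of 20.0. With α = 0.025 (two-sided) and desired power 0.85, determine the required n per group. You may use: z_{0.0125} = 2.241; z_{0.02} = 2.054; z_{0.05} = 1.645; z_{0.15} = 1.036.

Cohen's d = |M₁ − M₂| / SD_pooled = |35.5 − 19.3| / 20.0 = 16.2 / 20.0 = 0.810.
For two independent groups with equal n: n = 2·((z_{α/2} + z_β) / d)².
z_{α/2} + z_β = 2.241 + 1.036 = 3.277.
n = 2 × (3.277 / 0.810)² = 2 × 4.046² = 2 × 16.37 = 32.7.
Round up to the next whole participant.

n = 33 per group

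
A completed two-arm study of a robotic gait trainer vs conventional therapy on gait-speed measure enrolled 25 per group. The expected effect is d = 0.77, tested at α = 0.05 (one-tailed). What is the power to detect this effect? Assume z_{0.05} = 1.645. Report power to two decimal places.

For two equal groups, power = Φ(d·√(n/2) − z_{α}).
d·√(n/2) = 0.77 × √(25/2) = 0.77 × 3.536 = 2.722.
z_β = 2.722 − 1.645 = 1.077.
Power = Φ(1.077) = 0.859.

power ≈ 0.86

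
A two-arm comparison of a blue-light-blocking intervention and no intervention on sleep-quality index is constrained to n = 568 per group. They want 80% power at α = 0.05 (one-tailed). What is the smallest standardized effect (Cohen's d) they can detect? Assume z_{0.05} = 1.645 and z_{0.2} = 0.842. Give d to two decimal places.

For two independent groups of n = 568 each: d_min = (z_{α} + z_β)·√(2/n).
z-sum = 1.645 + 0.842 = 2.487.
d_min = 2.487 × √(2/568) = 2.487 × 0.0593 = 0.148.

d_min ≈ 0.15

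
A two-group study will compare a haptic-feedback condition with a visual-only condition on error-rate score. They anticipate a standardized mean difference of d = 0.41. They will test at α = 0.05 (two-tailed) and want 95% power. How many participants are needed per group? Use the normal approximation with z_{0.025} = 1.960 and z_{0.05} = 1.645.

n = 155 per group

For two independent groups with equal n: n = 2·((z_{α/2} + z_β) / d)².
z_{α/2} + z_β = 1.960 + 1.645 = 3.605.
n = 2 × (3.605 / 0.41)² = 2 × 8.793² = 2 × 77.31 = 154.6.
Round up to the next whole participant.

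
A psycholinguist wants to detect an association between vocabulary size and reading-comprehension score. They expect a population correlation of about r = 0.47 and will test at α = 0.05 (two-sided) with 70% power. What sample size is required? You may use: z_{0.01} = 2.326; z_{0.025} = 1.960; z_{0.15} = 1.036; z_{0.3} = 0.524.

n = 27

Fisher's z: C = ½·ln((1+r)/(1−r)) = ½·ln(2.7736) = 0.5101.
n = ((z_{α/2} + z_β)/C)² + 3.
(1.960 + 0.524) / 0.5101 = 2.484 / 0.5101 = 4.870.
n = 4.870² + 3 = 23.71 + 3 = 26.7.
Round up.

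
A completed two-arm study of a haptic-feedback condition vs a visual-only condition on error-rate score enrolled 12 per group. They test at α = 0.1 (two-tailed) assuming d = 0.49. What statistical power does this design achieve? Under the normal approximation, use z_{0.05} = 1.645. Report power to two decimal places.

power ≈ 0.33

For two equal groups, power = Φ(d·√(n/2) − z_{α/2}).
d·√(n/2) = 0.49 × √(12/2) = 0.49 × 2.449 = 1.200.
z_β = 1.200 − 1.645 = -0.445.
Power = Φ(-0.445) = 0.328.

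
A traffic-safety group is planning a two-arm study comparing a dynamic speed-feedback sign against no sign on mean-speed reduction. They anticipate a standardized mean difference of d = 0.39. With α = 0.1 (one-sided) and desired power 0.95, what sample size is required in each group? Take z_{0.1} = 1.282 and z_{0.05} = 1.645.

n = 113 per group

For two independent groups with equal n: n = 2·((z_{α} + z_β) / d)².
z_{α} + z_β = 1.282 + 1.645 = 2.927.
n = 2 × (2.927 / 0.39)² = 2 × 7.505² = 2 × 56.33 = 112.7.
Round up to the next whole participant.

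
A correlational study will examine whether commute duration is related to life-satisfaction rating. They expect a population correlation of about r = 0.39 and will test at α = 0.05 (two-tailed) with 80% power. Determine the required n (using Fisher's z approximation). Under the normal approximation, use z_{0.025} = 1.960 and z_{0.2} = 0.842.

n = 50

Fisher's z: C = ½·ln((1+r)/(1−r)) = ½·ln(2.2787) = 0.4118.
n = ((z_{α/2} + z_β)/C)² + 3.
(1.960 + 0.842) / 0.4118 = 2.802 / 0.4118 = 6.804.
n = 6.804² + 3 = 46.30 + 3 = 49.3.
Round up.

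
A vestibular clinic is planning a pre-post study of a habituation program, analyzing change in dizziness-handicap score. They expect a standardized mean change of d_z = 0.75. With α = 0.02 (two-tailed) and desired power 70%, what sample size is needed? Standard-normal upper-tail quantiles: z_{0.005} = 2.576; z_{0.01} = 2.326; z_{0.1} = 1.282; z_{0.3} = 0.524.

n = 15 pairs

For a paired (one-sample on differences) test: n = ((z_{α/2} + z_β) / d)².
z_{α/2} + z_β = 2.326 + 0.524 = 2.850.
n = (2.850 / 0.75)² = 3.800² = 14.44.
Round up.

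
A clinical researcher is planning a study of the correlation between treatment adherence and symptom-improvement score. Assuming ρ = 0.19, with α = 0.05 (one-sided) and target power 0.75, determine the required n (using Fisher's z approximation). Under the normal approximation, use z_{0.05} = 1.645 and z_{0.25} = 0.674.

Fisher's z: C = ½·ln((1+r)/(1−r)) = ½·ln(1.4691) = 0.1923.
n = ((z_{α} + z_β)/C)² + 3.
(1.645 + 0.674) / 0.1923 = 2.319 / 0.1923 = 12.059.
n = 12.059² + 3 = 145.43 + 3 = 148.4.
Round up.

n = 149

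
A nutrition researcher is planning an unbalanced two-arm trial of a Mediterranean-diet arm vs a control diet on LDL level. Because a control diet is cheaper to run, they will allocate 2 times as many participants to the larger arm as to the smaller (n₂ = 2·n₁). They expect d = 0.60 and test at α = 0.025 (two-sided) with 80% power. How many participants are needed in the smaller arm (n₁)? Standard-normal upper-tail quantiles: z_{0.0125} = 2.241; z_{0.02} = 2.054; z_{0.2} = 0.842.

With allocation ratio k = n₂/n₁ = 2, Var(x̄₁−x̄₂) = σ²(1/n₁ + 1/(k·n₁)) = σ²·(k+1)/(k·n₁).
So n₁ = (1 + 1/k)·((z_{α/2} + z_β)/d)² = 1.500 × (3.083/0.60)².
n₁ = 1.500 × 26.40 = 39.6.
Round up: n₁ = 40, giving n₂ = 2 × 40 = 80.

n₁ = 40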